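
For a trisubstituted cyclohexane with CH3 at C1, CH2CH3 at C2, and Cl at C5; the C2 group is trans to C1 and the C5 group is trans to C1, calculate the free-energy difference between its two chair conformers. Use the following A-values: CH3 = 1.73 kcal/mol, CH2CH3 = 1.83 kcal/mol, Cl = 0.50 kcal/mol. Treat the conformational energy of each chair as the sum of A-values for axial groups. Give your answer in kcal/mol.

3.06 kcal/mol

Chair I (methyl axial, ethyl axial, chloro equatorial): E = 3.56 kcal/mol.
Chair II (methyl equatorial, ethyl equatorial, chloro axial): E = 0.50 kcal/mol.
ΔE = 3.56 − 0.50 = 3.06 kcal/mol; chair II is more stable.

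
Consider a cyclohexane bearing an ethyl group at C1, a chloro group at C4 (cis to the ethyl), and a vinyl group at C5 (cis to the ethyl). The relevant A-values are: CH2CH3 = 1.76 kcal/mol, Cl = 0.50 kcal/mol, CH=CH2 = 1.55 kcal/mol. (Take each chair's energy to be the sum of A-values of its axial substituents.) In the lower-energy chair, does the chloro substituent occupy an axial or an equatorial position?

Chair I (ethyl axial, chloro equatorial, vinyl axial): E = 3.31 kcal/mol.
Chair II (ethyl equatorial, chloro axial, vinyl equatorial): E = 0.50 kcal/mol.
Chair II is the more stable (lower-energy) conformer, and in that chair the chloro group is axial.

axial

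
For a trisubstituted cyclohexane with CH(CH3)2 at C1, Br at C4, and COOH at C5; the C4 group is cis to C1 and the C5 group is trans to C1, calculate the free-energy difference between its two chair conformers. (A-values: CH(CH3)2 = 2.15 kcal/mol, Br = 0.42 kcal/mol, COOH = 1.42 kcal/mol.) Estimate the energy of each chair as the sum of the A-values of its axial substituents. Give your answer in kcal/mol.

0.31 kcal/mol

Chair I (isopropyl axial, bromo equatorial, carboxyl equatorial): E = 2.15 kcal/mol.
Chair II (isopropyl equatorial, bromo axial, carboxyl axial): E = 1.84 kcal/mol.
ΔE = 2.15 − 1.84 = 0.31 kcal/mol; chair II is more stable.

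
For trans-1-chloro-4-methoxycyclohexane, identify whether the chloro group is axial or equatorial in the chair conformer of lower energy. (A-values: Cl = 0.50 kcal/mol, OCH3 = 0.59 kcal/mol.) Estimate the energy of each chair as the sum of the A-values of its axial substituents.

C1 and C4 have opposite parity, so for the trans isomer the two substituents are e,e in one chair and a,a in the other.
Chair I (chloro axial, methoxy axial): E = 1.09 kcal/mol.
Chair II (chloro equatorial, methoxy equatorial): E = 0.00 kcal/mol.
Chair II is the more stable (lower-energy) conformer, and in that chair the chloro group is equatorial.

equatorial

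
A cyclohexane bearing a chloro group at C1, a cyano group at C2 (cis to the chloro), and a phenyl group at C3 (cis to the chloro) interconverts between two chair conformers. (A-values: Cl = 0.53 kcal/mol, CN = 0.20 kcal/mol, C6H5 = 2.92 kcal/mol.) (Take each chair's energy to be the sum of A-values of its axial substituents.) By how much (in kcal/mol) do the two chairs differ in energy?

3.25 kcal/mol

Chair I (chloro axial, cyano equatorial, phenyl axial): E = 3.45 kcal/mol.
Chair II (chloro equatorial, cyano axial, phenyl equatorial): E = 0.20 kcal/mol.
ΔE = 3.45 − 0.20 = 3.25 kcal/mol; chair II is more stable.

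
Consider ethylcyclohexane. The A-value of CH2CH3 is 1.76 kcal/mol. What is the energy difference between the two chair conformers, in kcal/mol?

1.76 kcal/mol

A monosubstituted cyclohexane has one chair with the ethyl group axial (E = A = 1.76 kcal/mol) and one with it equatorial (E = 0).
ΔE = 1.76 − 0 = 1.76 kcal/mol.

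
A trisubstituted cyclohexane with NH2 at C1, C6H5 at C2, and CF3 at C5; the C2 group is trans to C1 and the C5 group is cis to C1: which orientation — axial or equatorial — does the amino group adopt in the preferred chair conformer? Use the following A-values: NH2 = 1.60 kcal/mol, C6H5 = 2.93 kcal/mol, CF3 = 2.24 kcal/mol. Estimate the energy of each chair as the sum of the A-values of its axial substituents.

equatorial

Chair I (amino axial, phenyl axial, trifluoromethyl axial): E = 6.77 kcal/mol.
Chair II (amino equatorial, phenyl equatorial, trifluoromethyl equatorial): E = 0.00 kcal/mol.
Chair II is the more stable (lower-energy) conformer, and in that chair the amino group is equatorial.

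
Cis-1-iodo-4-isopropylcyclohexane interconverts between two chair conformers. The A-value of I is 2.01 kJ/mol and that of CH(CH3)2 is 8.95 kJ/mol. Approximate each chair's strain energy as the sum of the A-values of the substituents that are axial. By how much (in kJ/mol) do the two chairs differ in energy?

C1 and C4 have opposite parity, so for the cis isomer the two substituents are one axial and one equatorial in each chair.
Chair I (iodo axial, isopropyl equatorial): E = 2.01 kJ/mol.
Chair II (iodo equatorial, isopropyl axial): E = 8.95 kJ/mol.
ΔE = 8.95 − 2.01 = 6.94 kJ/mol; chair I is more stable.

6.94 kJ/mol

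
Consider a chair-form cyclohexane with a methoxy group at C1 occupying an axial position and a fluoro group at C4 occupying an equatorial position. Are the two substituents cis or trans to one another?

cis

C1 and C4 have opposite parity, so their axial bonds point in opposite directions.
With opposite-parity carbons, two substituents on the same face are one axial and one equatorial; opposite faces give both axial or both equatorial.
Here the groups are axial/equatorial → same face → cis.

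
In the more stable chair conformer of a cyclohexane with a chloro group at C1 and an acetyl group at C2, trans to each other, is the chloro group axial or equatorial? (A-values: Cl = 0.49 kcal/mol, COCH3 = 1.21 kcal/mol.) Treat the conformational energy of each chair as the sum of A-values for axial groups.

C1 and C2 have opposite parity, so for the trans isomer the two substituents are e,e in one chair and a,a in the other.
Chair I (chloro axial, acetyl axial): E = 1.70 kcal/mol.
Chair II (chloro equatorial, acetyl equatorial): E = 0.00 kcal/mol.
Chair II is the more stable (lower-energy) conformer, and in that chair the chloro group is equatorial.

equatorial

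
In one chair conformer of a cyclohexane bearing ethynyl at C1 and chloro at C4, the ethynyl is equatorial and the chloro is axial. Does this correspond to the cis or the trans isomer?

cis

C1 and C4 have opposite parity, so their axial bonds point in opposite directions.
With opposite-parity carbons, two substituents on the same face are one axial and one equatorial; opposite faces give both axial or both equatorial.
Here the groups are equatorial/axial → same face → cis.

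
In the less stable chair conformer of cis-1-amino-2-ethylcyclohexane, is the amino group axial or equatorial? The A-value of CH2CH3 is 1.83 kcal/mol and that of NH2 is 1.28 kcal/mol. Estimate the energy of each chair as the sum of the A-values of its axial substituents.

equatorial

C1 and C2 have opposite parity, so for the cis isomer the two substituents are one axial and one equatorial in each chair.
Chair I (ethyl axial, amino equatorial): E = 1.83 kcal/mol.
Chair II (ethyl equatorial, amino axial): E = 1.28 kcal/mol.
Chair I is the less stable (higher-energy) conformer, and in that chair the amino group is equatorial.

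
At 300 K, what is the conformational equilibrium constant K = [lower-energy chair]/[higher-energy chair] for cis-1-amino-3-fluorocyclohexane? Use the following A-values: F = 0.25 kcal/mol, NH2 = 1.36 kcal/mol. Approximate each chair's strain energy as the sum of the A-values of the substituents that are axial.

C1 and C3 have the same parity, so for the cis isomer the two substituents are e,e in one chair and a,a in the other.
Chair I (fluoro axial, amino axial): E = 1.61 kcal/mol; chair II (fluoro equatorial, amino equatorial): E = 0.00 kcal/mol.
ΔG = 1.61 kcal/mol between the two chairs.
K = exp(ΔG/RT) with R = 1.987×10⁻³ kcal mol⁻¹ K⁻¹ and T = 300 K gives K ≈ 14.9.

K ≈ 14.9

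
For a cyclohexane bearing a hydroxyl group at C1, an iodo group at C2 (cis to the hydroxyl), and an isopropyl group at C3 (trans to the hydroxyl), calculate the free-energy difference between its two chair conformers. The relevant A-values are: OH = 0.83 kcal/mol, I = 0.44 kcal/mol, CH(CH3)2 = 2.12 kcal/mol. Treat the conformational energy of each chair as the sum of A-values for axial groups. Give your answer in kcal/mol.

1.73 kcal/mol

Chair I (hydroxyl axial, iodo equatorial, isopropyl equatorial): E = 0.83 kcal/mol.
Chair II (hydroxyl equatorial, iodo axial, isopropyl axial): E = 2.56 kcal/mol.
ΔE = 2.56 − 0.83 = 1.73 kcal/mol; chair I is more stable.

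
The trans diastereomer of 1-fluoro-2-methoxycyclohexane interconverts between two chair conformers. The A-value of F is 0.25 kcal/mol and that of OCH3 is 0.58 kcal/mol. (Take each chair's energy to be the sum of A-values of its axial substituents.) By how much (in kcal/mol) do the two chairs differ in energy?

0.83 kcal/mol

C1 and C2 have opposite parity, so for the trans isomer the two substituents are e,e in one chair and a,a in the other.
Chair I (fluoro axial, methoxy axial): E = 0.83 kcal/mol.
Chair II (fluoro equatorial, methoxy equatorial): E = 0.00 kcal/mol.
ΔE = 0.83 − 0.00 = 0.83 kcal/mol; chair II is more stable.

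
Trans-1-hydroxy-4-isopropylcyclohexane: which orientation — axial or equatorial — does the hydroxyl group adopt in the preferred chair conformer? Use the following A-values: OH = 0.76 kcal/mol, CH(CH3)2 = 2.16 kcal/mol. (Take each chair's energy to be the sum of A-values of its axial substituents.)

C1 and C4 have opposite parity, so for the trans isomer the two substituents are e,e in one chair and a,a in the other.
Chair I (hydroxyl axial, isopropyl axial): E = 2.92 kcal/mol.
Chair II (hydroxyl equatorial, isopropyl equatorial): E = 0.00 kcal/mol.
Chair II is the more stable (lower-energy) conformer, and in that chair the hydroxyl group is equatorial.

equatorial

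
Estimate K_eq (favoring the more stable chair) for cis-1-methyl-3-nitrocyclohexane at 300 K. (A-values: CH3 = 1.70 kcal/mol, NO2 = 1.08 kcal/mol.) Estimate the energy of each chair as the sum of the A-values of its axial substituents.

C1 and C3 have the same parity, so for the cis isomer the two substituents are e,e in one chair and a,a in the other.
Chair I (methyl axial, nitro axial): E = 2.78 kcal/mol; chair II (methyl equatorial, nitro equatorial): E = 0.00 kcal/mol.
ΔG = 2.78 kcal/mol between the two chairs.
K = exp(ΔG/RT) with R = 1.987×10⁻³ kcal mol⁻¹ K⁻¹ and T = 300 K gives K ≈ 106.

K ≈ 106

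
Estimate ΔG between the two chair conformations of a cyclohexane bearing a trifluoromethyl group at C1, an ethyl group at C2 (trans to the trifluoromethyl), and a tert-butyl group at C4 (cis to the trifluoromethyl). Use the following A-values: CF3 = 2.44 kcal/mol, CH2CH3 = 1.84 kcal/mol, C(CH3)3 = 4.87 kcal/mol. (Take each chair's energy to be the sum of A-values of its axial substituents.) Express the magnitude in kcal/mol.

0.59 kcal/mol

Chair I (trifluoromethyl axial, ethyl axial, tert-butyl equatorial): E = 4.28 kcal/mol.
Chair II (trifluoromethyl equatorial, ethyl equatorial, tert-butyl axial): E = 4.87 kcal/mol.
ΔE = 4.87 − 4.28 = 0.59 kcal/mol; chair I is more stable.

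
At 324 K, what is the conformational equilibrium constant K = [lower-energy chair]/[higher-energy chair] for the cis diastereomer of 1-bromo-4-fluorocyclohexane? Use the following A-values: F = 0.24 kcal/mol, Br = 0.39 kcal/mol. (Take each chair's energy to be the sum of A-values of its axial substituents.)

K ≈ 1.26

C1 and C4 have opposite parity, so for the cis isomer the two substituents are one axial and one equatorial in each chair.
Chair I (fluoro axial, bromo equatorial): E = 0.24 kcal/mol; chair II (fluoro equatorial, bromo axial): E = 0.39 kcal/mol.
ΔG = 0.15 kcal/mol between the two chairs.
K = exp(ΔG/RT) with R = 1.987×10⁻³ kcal mol⁻¹ K⁻¹ and T = 324 K gives K ≈ 1.26.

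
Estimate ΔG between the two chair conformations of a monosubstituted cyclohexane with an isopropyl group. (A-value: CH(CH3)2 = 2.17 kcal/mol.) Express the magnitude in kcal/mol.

2.17 kcal/mol

A monosubstituted cyclohexane has one chair with the isopropyl group axial (E = A = 2.17 kcal/mol) and one with it equatorial (E = 0).
ΔE = 2.17 − 0 = 2.17 kcal/mol.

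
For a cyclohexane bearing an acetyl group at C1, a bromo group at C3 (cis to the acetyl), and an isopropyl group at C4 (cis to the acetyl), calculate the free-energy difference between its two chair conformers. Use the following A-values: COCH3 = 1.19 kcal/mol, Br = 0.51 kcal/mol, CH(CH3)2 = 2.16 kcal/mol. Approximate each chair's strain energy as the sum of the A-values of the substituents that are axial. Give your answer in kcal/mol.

Chair I (acetyl axial, bromo axial, isopropyl equatorial): E = 1.70 kcal/mol.
Chair II (acetyl equatorial, bromo equatorial, isopropyl axial): E = 2.16 kcal/mol.
ΔE = 2.16 − 1.70 = 0.46 kcal/mol; chair I is more stable.

0.46 kcal/mol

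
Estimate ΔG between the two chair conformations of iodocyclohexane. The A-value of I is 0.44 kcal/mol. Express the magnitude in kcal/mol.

0.44 kcal/mol

A monosubstituted cyclohexane has one chair with the iodo group axial (E = A = 0.44 kcal/mol) and one with it equatorial (E = 0).
ΔE = 0.44 − 0 = 0.44 kcal/mol.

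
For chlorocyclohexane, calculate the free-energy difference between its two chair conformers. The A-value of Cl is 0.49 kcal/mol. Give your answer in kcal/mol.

0.49 kcal/mol

A monosubstituted cyclohexane has one chair with the chloro group axial (E = A = 0.49 kcal/mol) and one with it equatorial (E = 0).
ΔE = 0.49 − 0 = 0.49 kcal/mol.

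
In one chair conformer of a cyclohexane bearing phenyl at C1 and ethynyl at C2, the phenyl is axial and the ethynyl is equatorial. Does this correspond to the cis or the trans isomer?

cis

C1 and C2 have opposite parity, so their axial bonds point in opposite directions.
With opposite-parity carbons, two substituents on the same face are one axial and one equatorial; opposite faces give both axial or both equatorial.
Here the groups are axial/equatorial → same face → cis.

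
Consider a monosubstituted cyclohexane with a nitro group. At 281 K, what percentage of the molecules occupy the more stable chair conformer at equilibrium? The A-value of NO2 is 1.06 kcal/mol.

87.0%

One chair has the nitro group axial (E = 1.06 kcal/mol) and the other has it equatorial (E = 0).
ΔG = 1.06 kcal/mol between the two chairs.
K = exp(ΔG/RT) with R = 1.987×10⁻³ kcal mol⁻¹ K⁻¹ and T = 281 K gives K ≈ 6.68.
Fraction in the lower-energy chair = K/(K+1) = 87.0%.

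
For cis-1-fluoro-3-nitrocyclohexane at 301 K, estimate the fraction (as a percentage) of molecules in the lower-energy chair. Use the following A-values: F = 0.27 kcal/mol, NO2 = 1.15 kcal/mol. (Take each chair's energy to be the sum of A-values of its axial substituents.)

C1 and C3 have the same parity, so for the cis isomer the two substituents are e,e in one chair and a,a in the other.
Chair I (fluoro axial, nitro axial): E = 1.42 kcal/mol; chair II (fluoro equatorial, nitro equatorial): E = 0.00 kcal/mol.
ΔG = 1.42 kcal/mol between the two chairs.
K = exp(ΔG/RT) with R = 1.987×10⁻³ kcal mol⁻¹ K⁻¹ and T = 301 K gives K ≈ 10.7.
Fraction in the lower-energy chair = K/(K+1) = 91.5%.

91.5%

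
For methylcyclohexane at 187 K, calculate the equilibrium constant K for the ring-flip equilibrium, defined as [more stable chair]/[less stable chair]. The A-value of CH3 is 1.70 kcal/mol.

K ≈ 97.0

One chair has the methyl group axial (E = 1.70 kcal/mol) and the other has it equatorial (E = 0).
ΔG = 1.70 kcal/mol between the two chairs.
K = exp(ΔG/RT) with R = 1.987×10⁻³ kcal mol⁻¹ K⁻¹ and T = 187 K gives K ≈ 97.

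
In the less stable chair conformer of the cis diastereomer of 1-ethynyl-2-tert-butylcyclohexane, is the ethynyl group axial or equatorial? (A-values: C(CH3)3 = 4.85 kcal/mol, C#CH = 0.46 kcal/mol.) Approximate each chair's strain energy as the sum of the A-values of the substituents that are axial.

C1 and C2 have opposite parity, so for the cis isomer the two substituents are one axial and one equatorial in each chair.
Chair I (tert-butyl axial, ethynyl equatorial): E = 4.85 kcal/mol.
Chair II (tert-butyl equatorial, ethynyl axial): E = 0.46 kcal/mol.
Chair I is the less stable (higher-energy) conformer, and in that chair the ethynyl group is equatorial.

equatorial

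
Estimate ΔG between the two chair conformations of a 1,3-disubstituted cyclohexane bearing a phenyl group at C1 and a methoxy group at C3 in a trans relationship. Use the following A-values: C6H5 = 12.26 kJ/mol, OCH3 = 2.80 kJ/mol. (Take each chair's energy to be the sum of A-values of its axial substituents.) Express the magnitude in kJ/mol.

9.46 kJ/mol

C1 and C3 have the same parity, so for the trans isomer the two substituents are one axial and one equatorial in each chair.
Chair I (phenyl axial, methoxy equatorial): E = 12.26 kJ/mol.
Chair II (phenyl equatorial, methoxy axial): E = 2.80 kJ/mol.
ΔE = 12.26 − 2.80 = 9.46 kJ/mol; chair II is more stable.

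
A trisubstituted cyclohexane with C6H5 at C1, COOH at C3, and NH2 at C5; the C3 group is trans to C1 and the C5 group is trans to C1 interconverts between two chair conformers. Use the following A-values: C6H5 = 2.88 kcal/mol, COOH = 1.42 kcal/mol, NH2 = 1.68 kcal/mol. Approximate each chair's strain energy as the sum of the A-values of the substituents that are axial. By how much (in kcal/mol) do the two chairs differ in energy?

Chair I (phenyl axial, carboxyl equatorial, amino equatorial): E = 2.88 kcal/mol.
Chair II (phenyl equatorial, carboxyl axial, amino axial): E = 3.10 kcal/mol.
ΔE = 3.10 − 2.88 = 0.22 kcal/mol; chair I is more stable.

0.22 kcal/mol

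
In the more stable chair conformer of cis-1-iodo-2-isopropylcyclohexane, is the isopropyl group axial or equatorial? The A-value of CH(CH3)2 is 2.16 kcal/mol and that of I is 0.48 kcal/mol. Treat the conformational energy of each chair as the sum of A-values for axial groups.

C1 and C2 have opposite parity, so for the cis isomer the two substituents are one axial and one equatorial in each chair.
Chair I (isopropyl axial, iodo equatorial): E = 2.16 kcal/mol.
Chair II (isopropyl equatorial, iodo axial): E = 0.48 kcal/mol.
Chair II is the more stable (lower-energy) conformer, and in that chair the isopropyl group is equatorial.

equatorial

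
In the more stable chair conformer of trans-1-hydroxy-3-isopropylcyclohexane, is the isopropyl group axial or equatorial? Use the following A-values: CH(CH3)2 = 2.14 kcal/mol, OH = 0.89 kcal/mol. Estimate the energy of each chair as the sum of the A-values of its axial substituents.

equatorial

C1 and C3 have the same parity, so for the trans isomer the two substituents are one axial and one equatorial in each chair.
Chair I (isopropyl axial, hydroxyl equatorial): E = 2.14 kcal/mol.
Chair II (isopropyl equatorial, hydroxyl axial): E = 0.89 kcal/mol.
Chair II is the more stable (lower-energy) conformer, and in that chair the isopropyl group is equatorial.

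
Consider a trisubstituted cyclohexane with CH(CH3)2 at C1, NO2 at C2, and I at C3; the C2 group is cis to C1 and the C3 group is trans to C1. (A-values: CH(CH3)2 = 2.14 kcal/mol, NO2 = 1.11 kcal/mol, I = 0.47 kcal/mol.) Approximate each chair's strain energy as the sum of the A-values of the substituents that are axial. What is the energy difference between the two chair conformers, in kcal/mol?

0.56 kcal/mol

Chair I (isopropyl axial, nitro equatorial, iodo equatorial): E = 2.14 kcal/mol.
Chair II (isopropyl equatorial, nitro axial, iodo axial): E = 1.58 kcal/mol.
ΔE = 2.14 − 1.58 = 0.56 kcal/mol; chair II is more stable.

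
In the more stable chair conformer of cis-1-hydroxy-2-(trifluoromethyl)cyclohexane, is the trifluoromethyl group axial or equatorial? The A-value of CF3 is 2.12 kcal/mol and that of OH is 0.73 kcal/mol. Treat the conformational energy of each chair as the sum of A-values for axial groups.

equatorial

C1 and C2 have opposite parity, so for the cis isomer the two substituents are one axial and one equatorial in each chair.
Chair I (trifluoromethyl axial, hydroxyl equatorial): E = 2.12 kcal/mol.
Chair II (trifluoromethyl equatorial, hydroxyl axial): E = 0.73 kcal/mol.
Chair II is the more stable (lower-energy) conformer, and in that chair the trifluoromethyl group is equatorial.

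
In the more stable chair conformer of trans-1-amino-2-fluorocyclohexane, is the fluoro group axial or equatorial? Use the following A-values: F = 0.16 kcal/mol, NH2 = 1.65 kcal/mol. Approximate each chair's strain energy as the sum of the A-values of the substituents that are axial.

C1 and C2 have opposite parity, so for the trans isomer the two substituents are e,e in one chair and a,a in the other.
Chair I (fluoro axial, amino axial): E = 1.81 kcal/mol.
Chair II (fluoro equatorial, amino equatorial): E = 0.00 kcal/mol.
Chair II is the more stable (lower-energy) conformer, and in that chair the fluoro group is equatorial.

equatorial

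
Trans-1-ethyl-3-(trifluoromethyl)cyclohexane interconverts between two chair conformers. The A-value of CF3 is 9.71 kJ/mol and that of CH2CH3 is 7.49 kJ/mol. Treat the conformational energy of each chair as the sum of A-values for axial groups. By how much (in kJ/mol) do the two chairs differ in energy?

C1 and C3 have the same parity, so for the trans isomer the two substituents are one axial and one equatorial in each chair.
Chair I (trifluoromethyl axial, ethyl equatorial): E = 9.71 kJ/mol.
Chair II (trifluoromethyl equatorial, ethyl axial): E = 7.49 kJ/mol.
ΔE = 9.71 − 7.49 = 2.22 kJ/mol; chair II is more stable.

2.22 kJ/mol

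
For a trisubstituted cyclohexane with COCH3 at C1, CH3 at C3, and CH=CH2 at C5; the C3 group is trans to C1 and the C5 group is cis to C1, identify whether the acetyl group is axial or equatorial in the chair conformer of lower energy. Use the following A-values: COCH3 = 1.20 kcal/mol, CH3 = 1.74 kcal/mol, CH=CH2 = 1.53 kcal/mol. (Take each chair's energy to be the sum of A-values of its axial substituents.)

Chair I (acetyl axial, methyl equatorial, vinyl axial): E = 2.73 kcal/mol.
Chair II (acetyl equatorial, methyl axial, vinyl equatorial): E = 1.74 kcal/mol.
Chair II is the more stable (lower-energy) conformer, and in that chair the acetyl group is equatorial.

equatorial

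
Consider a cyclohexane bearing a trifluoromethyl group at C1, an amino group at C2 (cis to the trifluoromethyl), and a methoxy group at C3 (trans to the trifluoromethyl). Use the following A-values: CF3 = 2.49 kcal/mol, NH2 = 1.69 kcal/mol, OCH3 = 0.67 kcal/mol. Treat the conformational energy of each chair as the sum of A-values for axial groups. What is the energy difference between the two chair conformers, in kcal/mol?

Chair I (trifluoromethyl axial, amino equatorial, methoxy equatorial): E = 2.49 kcal/mol.
Chair II (trifluoromethyl equatorial, amino axial, methoxy axial): E = 2.36 kcal/mol.
ΔE = 2.49 − 2.36 = 0.13 kcal/mol; chair II is more stable.

0.13 kcal/mol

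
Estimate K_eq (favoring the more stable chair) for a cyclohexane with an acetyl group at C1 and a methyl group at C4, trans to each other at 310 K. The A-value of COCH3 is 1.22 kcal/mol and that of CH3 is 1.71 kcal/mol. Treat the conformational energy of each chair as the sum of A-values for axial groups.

C1 and C4 have opposite parity, so for the trans isomer the two substituents are e,e in one chair and a,a in the other.
Chair I (acetyl axial, methyl axial): E = 2.93 kcal/mol; chair II (acetyl equatorial, methyl equatorial): E = 0.00 kcal/mol.
ΔG = 2.93 kcal/mol between the two chairs.
K = exp(ΔG/RT) with R = 1.987×10⁻³ kcal mol⁻¹ K⁻¹ and T = 310 K gives K ≈ 116.

K ≈ 116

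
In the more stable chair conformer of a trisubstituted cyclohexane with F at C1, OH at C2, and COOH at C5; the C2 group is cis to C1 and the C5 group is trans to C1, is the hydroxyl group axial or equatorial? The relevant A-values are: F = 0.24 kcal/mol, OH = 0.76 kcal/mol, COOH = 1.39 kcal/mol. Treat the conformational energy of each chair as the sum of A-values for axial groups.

Chair I (fluoro axial, hydroxyl equatorial, carboxyl equatorial): E = 0.24 kcal/mol.
Chair II (fluoro equatorial, hydroxyl axial, carboxyl axial): E = 2.15 kcal/mol.
Chair I is the more stable (lower-energy) conformer, and in that chair the hydroxyl group is equatorial.

equatorial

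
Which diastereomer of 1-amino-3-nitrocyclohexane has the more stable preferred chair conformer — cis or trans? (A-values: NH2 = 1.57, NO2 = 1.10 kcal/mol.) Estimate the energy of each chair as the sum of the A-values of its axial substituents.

At 1,3 positions (parity same): cis → (e,e or a,a); trans → (a,e or e,a).
Best chair for cis: E = 0.00 kcal/mol; best chair for trans: E = 1.10 kcal/mol.
The cis isomer is lower by 1.10 kcal/mol.

cis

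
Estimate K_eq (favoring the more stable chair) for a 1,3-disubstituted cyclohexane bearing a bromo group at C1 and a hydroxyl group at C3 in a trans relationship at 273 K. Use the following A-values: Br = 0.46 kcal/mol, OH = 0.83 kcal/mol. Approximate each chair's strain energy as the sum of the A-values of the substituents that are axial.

C1 and C3 have the same parity, so for the trans isomer the two substituents are one axial and one equatorial in each chair.
Chair I (bromo axial, hydroxyl equatorial): E = 0.46 kcal/mol; chair II (bromo equatorial, hydroxyl axial): E = 0.83 kcal/mol.
ΔG = 0.37 kcal/mol between the two chairs.
K = exp(ΔG/RT) with R = 1.987×10⁻³ kcal mol⁻¹ K⁻¹ and T = 273 K gives K ≈ 1.98.

K ≈ 1.98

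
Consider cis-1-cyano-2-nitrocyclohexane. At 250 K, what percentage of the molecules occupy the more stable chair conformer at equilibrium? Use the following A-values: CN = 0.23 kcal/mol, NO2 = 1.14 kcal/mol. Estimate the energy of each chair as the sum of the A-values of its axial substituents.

C1 and C2 have opposite parity, so for the cis isomer the two substituents are one axial and one equatorial in each chair.
Chair I (cyano axial, nitro equatorial): E = 0.23 kcal/mol; chair II (cyano equatorial, nitro axial): E = 1.14 kcal/mol.
ΔG = 0.91 kcal/mol between the two chairs.
K = exp(ΔG/RT) with R = 1.987×10⁻³ kcal mol⁻¹ K⁻¹ and T = 250 K gives K ≈ 6.25.
Fraction in the lower-energy chair = K/(K+1) = 86.2%.

86.2%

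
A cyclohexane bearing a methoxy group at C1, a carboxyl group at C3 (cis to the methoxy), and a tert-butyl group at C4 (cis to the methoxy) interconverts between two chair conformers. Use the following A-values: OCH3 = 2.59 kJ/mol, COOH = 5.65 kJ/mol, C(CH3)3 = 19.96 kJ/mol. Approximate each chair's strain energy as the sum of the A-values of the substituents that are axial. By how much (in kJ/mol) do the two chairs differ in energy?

Chair I (methoxy axial, carboxyl axial, tert-butyl equatorial): E = 8.24 kJ/mol.
Chair II (methoxy equatorial, carboxyl equatorial, tert-butyl axial): E = 19.96 kJ/mol.
ΔE = 19.96 − 8.24 = 11.72 kJ/mol; chair I is more stable.

11.72 kJ/mol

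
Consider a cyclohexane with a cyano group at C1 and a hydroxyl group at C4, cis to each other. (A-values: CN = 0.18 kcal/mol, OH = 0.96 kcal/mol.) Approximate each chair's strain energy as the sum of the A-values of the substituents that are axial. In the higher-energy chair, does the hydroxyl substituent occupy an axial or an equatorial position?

axial

C1 and C4 have opposite parity, so for the cis isomer the two substituents are one axial and one equatorial in each chair.
Chair I (cyano axial, hydroxyl equatorial): E = 0.18 kcal/mol.
Chair II (cyano equatorial, hydroxyl axial): E = 0.96 kcal/mol.
Chair II is the less stable (higher-energy) conformer, and in that chair the hydroxyl group is axial.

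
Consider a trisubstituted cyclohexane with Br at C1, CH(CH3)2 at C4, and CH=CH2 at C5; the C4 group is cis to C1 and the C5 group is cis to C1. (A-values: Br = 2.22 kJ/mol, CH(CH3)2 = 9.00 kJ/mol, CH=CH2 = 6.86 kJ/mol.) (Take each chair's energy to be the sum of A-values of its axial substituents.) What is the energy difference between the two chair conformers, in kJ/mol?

Chair I (bromo axial, isopropyl equatorial, vinyl axial): E = 9.08 kJ/mol.
Chair II (bromo equatorial, isopropyl axial, vinyl equatorial): E = 9.00 kJ/mol.
ΔE = 9.08 − 9.00 = 0.08 kJ/mol; chair II is more stable.

0.08 kJ/mol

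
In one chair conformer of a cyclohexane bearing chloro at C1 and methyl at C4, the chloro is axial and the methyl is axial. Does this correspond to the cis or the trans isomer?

trans

C1 and C4 have opposite parity, so their axial bonds point in opposite directions.
With opposite-parity carbons, two substituents on the same face are one axial and one equatorial; opposite faces give both axial or both equatorial.
Here the groups are axial/axial → opposite face → trans.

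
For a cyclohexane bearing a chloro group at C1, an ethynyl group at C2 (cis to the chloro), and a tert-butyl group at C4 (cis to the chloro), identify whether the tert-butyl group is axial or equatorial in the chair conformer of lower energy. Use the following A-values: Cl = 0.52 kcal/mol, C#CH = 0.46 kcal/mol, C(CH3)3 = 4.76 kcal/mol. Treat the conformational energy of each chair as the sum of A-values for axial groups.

equatorial

Chair I (chloro axial, ethynyl equatorial, tert-butyl equatorial): E = 0.52 kcal/mol.
Chair II (chloro equatorial, ethynyl axial, tert-butyl axial): E = 5.22 kcal/mol.
Chair I is the more stable (lower-energy) conformer, and in that chair the tert-butyl group is equatorial.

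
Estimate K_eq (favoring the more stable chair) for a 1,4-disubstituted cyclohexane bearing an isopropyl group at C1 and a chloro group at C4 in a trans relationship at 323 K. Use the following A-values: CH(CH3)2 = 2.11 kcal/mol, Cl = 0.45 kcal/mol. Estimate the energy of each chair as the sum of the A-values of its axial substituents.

C1 and C4 have opposite parity, so for the trans isomer the two substituents are e,e in one chair and a,a in the other.
Chair I (isopropyl axial, chloro axial): E = 2.56 kcal/mol; chair II (isopropyl equatorial, chloro equatorial): E = 0.00 kcal/mol.
ΔG = 2.56 kcal/mol between the two chairs.
K = exp(ΔG/RT) with R = 1.987×10⁻³ kcal mol⁻¹ K⁻¹ and T = 323 K gives K ≈ 54.

K ≈ 54.0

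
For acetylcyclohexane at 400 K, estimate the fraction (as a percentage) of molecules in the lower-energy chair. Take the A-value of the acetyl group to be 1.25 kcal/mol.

82.8%

One chair has the acetyl group axial (E = 1.25 kcal/mol) and the other has it equatorial (E = 0).
ΔG = 1.25 kcal/mol between the two chairs.
K = exp(ΔG/RT) with R = 1.987×10⁻³ kcal mol⁻¹ K⁻¹ and T = 400 K gives K ≈ 4.82.
Fraction in the lower-energy chair = K/(K+1) = 82.8%.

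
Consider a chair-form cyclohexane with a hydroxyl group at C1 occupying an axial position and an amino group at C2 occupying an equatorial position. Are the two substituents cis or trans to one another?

cis

C1 and C2 have opposite parity, so their axial bonds point in opposite directions.
With opposite-parity carbons, two substituents on the same face are one axial and one equatorial; opposite faces give both axial or both equatorial.
Here the groups are axial/equatorial → same face → cis.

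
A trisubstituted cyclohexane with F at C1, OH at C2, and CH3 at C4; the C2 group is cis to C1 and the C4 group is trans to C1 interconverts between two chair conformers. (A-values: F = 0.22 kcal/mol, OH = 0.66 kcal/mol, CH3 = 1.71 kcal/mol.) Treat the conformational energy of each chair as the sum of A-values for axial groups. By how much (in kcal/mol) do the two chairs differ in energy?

Chair I (fluoro axial, hydroxyl equatorial, methyl axial): E = 1.93 kcal/mol.
Chair II (fluoro equatorial, hydroxyl axial, methyl equatorial): E = 0.66 kcal/mol.
ΔE = 1.93 − 0.66 = 1.27 kcal/mol; chair II is more stable.

1.27 kcal/mol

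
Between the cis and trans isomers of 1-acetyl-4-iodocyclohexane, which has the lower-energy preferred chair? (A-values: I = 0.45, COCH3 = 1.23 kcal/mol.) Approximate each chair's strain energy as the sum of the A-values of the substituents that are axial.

trans

At 1,4 positions (parity opposite): cis → (a,e or e,a); trans → (e,e or a,a).
Best chair for cis: E = 0.45 kcal/mol; best chair for trans: E = 0.00 kcal/mol.
The trans isomer is lower by 0.45 kcal/mol.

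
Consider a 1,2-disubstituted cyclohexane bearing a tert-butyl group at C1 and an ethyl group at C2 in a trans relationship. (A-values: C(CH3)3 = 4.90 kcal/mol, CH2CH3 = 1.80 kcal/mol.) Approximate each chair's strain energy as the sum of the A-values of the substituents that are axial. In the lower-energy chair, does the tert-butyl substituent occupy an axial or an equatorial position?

equatorial

C1 and C2 have opposite parity, so for the trans isomer the two substituents are e,e in one chair and a,a in the other.
Chair I (tert-butyl axial, ethyl axial): E = 6.70 kcal/mol.
Chair II (tert-butyl equatorial, ethyl equatorial): E = 0.00 kcal/mol.
Chair II is the more stable (lower-energy) conformer, and in that chair the tert-butyl group is equatorial.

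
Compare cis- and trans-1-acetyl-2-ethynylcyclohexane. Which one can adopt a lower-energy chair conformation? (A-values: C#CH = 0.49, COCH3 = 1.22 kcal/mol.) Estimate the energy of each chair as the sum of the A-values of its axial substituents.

trans

At 1,2 positions (parity opposite): cis → (a,e or e,a); trans → (e,e or a,a).
Best chair for cis: E = 0.49 kcal/mol; best chair for trans: E = 0.00 kcal/mol.
The trans isomer is lower by 0.49 kcal/mol.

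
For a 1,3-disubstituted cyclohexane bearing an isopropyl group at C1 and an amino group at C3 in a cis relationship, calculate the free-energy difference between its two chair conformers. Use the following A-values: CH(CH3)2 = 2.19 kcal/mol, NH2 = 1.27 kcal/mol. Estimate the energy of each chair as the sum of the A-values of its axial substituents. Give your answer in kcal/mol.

C1 and C3 have the same parity, so for the cis isomer the two substituents are e,e in one chair and a,a in the other.
Chair I (isopropyl axial, amino axial): E = 3.46 kcal/mol.
Chair II (isopropyl equatorial, amino equatorial): E = 0.00 kcal/mol.
ΔE = 3.46 − 0.00 = 3.46 kcal/mol; chair II is more stable.

3.46 kcal/mol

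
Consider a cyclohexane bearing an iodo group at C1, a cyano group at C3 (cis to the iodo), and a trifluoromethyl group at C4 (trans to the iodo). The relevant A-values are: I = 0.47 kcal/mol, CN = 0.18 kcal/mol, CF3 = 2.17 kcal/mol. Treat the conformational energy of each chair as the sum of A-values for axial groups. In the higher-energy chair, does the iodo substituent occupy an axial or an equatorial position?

axial

Chair I (iodo axial, cyano axial, trifluoromethyl axial): E = 2.82 kcal/mol.
Chair II (iodo equatorial, cyano equatorial, trifluoromethyl equatorial): E = 0.00 kcal/mol.
Chair I is the less stable (higher-energy) conformer, and in that chair the iodo group is axial.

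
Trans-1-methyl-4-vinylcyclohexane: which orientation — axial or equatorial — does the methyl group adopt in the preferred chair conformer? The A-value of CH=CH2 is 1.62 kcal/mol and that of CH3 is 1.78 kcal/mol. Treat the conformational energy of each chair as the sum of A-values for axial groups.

C1 and C4 have opposite parity, so for the trans isomer the two substituents are e,e in one chair and a,a in the other.
Chair I (vinyl axial, methyl axial): E = 3.40 kcal/mol.
Chair II (vinyl equatorial, methyl equatorial): E = 0.00 kcal/mol.
Chair II is the more stable (lower-energy) conformer, and in that chair the methyl group is equatorial.

equatorial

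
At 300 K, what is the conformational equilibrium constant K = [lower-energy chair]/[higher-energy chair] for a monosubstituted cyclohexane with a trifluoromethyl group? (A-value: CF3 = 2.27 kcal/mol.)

K ≈ 45.1

One chair has the trifluoromethyl group axial (E = 2.27 kcal/mol) and the other has it equatorial (E = 0).
ΔG = 2.27 kcal/mol between the two chairs.
K = exp(ΔG/RT) with R = 1.987×10⁻³ kcal mol⁻¹ K⁻¹ and T = 300 K gives K ≈ 45.1.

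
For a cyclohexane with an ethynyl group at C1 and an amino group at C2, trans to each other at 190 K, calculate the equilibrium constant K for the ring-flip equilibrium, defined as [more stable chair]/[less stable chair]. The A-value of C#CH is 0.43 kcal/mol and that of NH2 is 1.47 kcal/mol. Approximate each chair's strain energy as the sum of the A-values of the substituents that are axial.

C1 and C2 have opposite parity, so for the trans isomer the two substituents are e,e in one chair and a,a in the other.
Chair I (ethynyl axial, amino axial): E = 1.90 kcal/mol; chair II (ethynyl equatorial, amino equatorial): E = 0.00 kcal/mol.
ΔG = 1.90 kcal/mol between the two chairs.
K = exp(ΔG/RT) with R = 1.987×10⁻³ kcal mol⁻¹ K⁻¹ and T = 190 K gives K ≈ 153.

K ≈ 153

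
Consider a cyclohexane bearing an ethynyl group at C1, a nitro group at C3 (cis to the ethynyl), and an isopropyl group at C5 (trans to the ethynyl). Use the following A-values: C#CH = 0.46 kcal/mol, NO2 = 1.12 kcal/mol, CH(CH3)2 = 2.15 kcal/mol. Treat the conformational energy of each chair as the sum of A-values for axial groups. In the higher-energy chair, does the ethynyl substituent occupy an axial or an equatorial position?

equatorial

Chair I (ethynyl axial, nitro axial, isopropyl equatorial): E = 1.58 kcal/mol.
Chair II (ethynyl equatorial, nitro equatorial, isopropyl axial): E = 2.15 kcal/mol.
Chair II is the less stable (higher-energy) conformer, and in that chair the ethynyl group is equatorial.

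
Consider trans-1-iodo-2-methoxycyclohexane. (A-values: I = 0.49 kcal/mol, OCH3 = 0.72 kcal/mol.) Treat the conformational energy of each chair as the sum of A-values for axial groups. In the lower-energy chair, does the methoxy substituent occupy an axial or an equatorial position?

C1 and C2 have opposite parity, so for the trans isomer the two substituents are e,e in one chair and a,a in the other.
Chair I (iodo axial, methoxy axial): E = 1.21 kcal/mol.
Chair II (iodo equatorial, methoxy equatorial): E = 0.00 kcal/mol.
Chair II is the more stable (lower-energy) conformer, and in that chair the methoxy group is equatorial.

equatorial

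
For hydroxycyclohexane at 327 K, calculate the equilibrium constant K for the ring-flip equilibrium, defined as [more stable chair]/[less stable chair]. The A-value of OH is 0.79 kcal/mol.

K ≈ 3.37

One chair has the hydroxyl group axial (E = 0.79 kcal/mol) and the other has it equatorial (E = 0).
ΔG = 0.79 kcal/mol between the two chairs.
K = exp(ΔG/RT) with R = 1.987×10⁻³ kcal mol⁻¹ K⁻¹ and T = 327 K gives K ≈ 3.37.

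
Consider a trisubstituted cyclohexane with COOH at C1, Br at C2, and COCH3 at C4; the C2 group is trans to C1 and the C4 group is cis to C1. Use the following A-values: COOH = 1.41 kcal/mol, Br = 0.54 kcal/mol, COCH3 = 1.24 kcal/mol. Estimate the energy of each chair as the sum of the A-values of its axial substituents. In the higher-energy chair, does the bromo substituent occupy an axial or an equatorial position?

axial

Chair I (carboxyl axial, bromo axial, acetyl equatorial): E = 1.95 kcal/mol.
Chair II (carboxyl equatorial, bromo equatorial, acetyl axial): E = 1.24 kcal/mol.
Chair I is the less stable (higher-energy) conformer, and in that chair the bromo group is axial.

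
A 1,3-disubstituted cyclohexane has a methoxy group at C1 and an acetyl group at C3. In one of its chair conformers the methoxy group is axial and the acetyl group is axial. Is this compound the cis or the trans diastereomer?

C1 and C3 have the same parity, so their axial bonds point in the same direction.
With same-parity carbons, two substituents on the same face are both axial or both equatorial; opposite faces give one of each.
Here the groups are axial/axial → same face → cis.

cis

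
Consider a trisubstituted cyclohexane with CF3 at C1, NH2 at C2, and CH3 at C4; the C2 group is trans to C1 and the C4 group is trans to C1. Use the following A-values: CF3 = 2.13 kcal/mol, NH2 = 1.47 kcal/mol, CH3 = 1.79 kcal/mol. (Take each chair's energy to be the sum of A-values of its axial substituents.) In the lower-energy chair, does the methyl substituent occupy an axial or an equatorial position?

Chair I (trifluoromethyl axial, amino axial, methyl axial): E = 5.39 kcal/mol.
Chair II (trifluoromethyl equatorial, amino equatorial, methyl equatorial): E = 0.00 kcal/mol.
Chair II is the more stable (lower-energy) conformer, and in that chair the methyl group is equatorial.

equatorial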